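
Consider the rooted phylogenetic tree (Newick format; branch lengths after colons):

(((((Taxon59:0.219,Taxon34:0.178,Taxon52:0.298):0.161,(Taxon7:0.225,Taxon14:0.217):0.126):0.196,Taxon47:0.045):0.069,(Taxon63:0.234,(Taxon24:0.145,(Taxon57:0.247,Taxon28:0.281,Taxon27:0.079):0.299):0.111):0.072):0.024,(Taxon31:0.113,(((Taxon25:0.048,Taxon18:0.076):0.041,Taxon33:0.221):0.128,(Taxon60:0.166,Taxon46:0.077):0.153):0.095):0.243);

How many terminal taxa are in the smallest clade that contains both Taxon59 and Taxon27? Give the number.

The MRCA of Taxon59 and Taxon27 is the node subtending ((((Taxon59,Taxon34,Taxon52),(Taxon7,Taxon14)),Taxon47),(Taxon63,(Taxon24,(Taxon57,Taxon28,Taxon27)))).
That clade contains 11 terminal taxa: Taxon14, Taxon24, Taxon27, Taxon28, Taxon34, Taxon47, Taxon52, Taxon57, Taxon59, Taxon63, Taxon7.

11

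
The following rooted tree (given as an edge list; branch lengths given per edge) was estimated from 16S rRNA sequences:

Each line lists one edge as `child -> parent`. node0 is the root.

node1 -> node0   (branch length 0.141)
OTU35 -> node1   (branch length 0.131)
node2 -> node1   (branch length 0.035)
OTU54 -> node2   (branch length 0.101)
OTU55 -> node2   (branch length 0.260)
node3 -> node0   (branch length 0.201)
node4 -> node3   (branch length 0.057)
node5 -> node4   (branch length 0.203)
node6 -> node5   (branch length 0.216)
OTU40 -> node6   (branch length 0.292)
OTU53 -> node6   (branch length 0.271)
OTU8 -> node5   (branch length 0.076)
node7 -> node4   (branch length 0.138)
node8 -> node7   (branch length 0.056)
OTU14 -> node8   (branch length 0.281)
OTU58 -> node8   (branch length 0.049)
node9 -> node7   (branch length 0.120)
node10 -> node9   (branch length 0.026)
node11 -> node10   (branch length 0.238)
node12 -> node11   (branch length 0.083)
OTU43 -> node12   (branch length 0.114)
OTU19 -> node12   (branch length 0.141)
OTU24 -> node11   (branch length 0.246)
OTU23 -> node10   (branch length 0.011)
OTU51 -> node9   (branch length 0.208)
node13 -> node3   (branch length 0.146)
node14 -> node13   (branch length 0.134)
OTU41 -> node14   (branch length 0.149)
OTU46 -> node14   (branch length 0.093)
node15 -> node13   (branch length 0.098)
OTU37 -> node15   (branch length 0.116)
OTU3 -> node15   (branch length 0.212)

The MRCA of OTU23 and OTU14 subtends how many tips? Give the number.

7

The MRCA of OTU23 and OTU14 is the node subtending ((OTU14,OTU58),((((OTU43,OTU19),OTU24),OTU23),OTU51)).
That clade contains 7 terminal taxa: OTU14, OTU19, OTU23, OTU24, OTU43, OTU51, OTU58.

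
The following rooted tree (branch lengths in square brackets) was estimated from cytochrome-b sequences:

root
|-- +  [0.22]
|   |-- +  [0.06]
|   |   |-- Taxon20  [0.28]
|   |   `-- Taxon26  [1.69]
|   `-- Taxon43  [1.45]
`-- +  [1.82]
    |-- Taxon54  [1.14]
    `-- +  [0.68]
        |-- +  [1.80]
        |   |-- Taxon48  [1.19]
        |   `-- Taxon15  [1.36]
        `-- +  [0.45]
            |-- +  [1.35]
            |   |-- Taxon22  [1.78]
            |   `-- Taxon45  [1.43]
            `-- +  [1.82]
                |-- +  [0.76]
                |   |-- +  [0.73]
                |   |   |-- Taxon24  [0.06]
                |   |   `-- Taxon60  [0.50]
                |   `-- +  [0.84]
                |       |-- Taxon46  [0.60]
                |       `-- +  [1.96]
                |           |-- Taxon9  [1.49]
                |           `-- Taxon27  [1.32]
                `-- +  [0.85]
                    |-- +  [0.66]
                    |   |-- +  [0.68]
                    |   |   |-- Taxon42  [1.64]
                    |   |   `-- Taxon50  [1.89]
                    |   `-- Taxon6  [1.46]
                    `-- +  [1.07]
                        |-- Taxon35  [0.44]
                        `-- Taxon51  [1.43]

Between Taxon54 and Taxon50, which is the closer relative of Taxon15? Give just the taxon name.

Taxon50

The MRCA of Taxon15 and Taxon50 subtends ((Taxon48,Taxon15),((Taxon22,Taxon45),(((Taxon24,Taxon60),(Taxon46,(Taxon9,Taxon27))),(((Taxon42,Taxon50),Taxon6),(Taxon35,Taxon51))))) (14 taxa).
The MRCA of Taxon15 and Taxon54 subtends (Taxon54,((Taxon48,Taxon15),((Taxon22,Taxon45),(((Taxon24,Taxon60),(Taxon46,(Taxon9,Taxon27))),(((Taxon42,Taxon50),Taxon6),(Taxon35,Taxon51)))))) (15 taxa).
The first is nested inside the second, so Taxon15 shares a more recent common ancestor with Taxon50.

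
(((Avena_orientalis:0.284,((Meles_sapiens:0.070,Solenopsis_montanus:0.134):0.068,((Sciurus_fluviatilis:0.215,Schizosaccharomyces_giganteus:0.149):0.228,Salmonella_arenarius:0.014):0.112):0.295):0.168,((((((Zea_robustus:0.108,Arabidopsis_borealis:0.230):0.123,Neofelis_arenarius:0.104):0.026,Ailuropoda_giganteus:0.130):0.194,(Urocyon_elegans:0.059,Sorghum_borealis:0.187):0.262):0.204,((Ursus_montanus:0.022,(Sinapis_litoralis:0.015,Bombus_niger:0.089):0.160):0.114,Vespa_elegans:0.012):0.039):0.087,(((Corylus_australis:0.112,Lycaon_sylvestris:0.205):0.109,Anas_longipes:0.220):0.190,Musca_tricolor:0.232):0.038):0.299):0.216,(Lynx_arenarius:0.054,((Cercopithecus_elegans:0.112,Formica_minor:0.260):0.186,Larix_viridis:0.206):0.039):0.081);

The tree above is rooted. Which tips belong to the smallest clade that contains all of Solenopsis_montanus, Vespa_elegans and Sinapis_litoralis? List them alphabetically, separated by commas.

Tracing Solenopsis_montanus: it sits inside (Meles_sapiens,Solenopsis_montanus).
Tracing Vespa_elegans: it sits inside ((Ursus_montanus,(Sinapis_litoralis,Bombus_niger)),Vespa_elegans).
Tracing Sinapis_litoralis: it sits inside (Sinapis_litoralis,Bombus_niger).
The smallest clade enclosing all 3 is ((Avena_orientalis,((Meles_sapiens,Solenopsis_montanus),((Sciurus_fluviatilis,Schizosaccharomyces_giganteus),Salmonella_arenarius))),((((((Zea_robustus,Arabidopsis_borealis),Neofelis_arenarius),Ailuropoda_giganteus),(Urocyon_elegans,Sorghum_borealis)),((Ursus_montanus,(Sinapis_litoralis,Bombus_niger)),Vespa_elegans)),(((Corylus_australis,Lycaon_sylvestris),Anas_longipes),Musca_tricolor))); the answer is its 20 terminal taxa in alphabetical order.

Ailuropoda_giganteus, Anas_longipes, Arabidopsis_borealis, Avena_orientalis, Bombus_niger, Corylus_australis, Lycaon_sylvestris, Meles_sapiens, Musca_tricolor, Neofelis_arenarius, Salmonella_arenarius, Schizosaccharomyces_giganteus, Sciurus_fluviatilis, Sinapis_litoralis, Solenopsis_montanus, Sorghum_borealis, Urocyon_elegans, Ursus_montanus, Vespa_elegans, Zea_robustus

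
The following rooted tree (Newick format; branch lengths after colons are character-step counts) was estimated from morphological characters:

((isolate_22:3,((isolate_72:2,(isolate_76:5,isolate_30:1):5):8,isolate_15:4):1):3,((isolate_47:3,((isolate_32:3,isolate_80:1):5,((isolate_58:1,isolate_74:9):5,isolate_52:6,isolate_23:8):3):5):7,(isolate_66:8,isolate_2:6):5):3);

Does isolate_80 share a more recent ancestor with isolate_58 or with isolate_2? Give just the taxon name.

isolate_58

The MRCA of isolate_80 and isolate_58 subtends ((isolate_32,isolate_80),((isolate_58,isolate_74),isolate_52,isolate_23)) (6 taxa).
The MRCA of isolate_80 and isolate_2 subtends ((isolate_47,((isolate_32,isolate_80),((isolate_58,isolate_74),isolate_52,isolate_23))),(isolate_66,isolate_2)) (9 taxa).
The first is nested inside the second, so isolate_80 shares a more recent common ancestor with isolate_58.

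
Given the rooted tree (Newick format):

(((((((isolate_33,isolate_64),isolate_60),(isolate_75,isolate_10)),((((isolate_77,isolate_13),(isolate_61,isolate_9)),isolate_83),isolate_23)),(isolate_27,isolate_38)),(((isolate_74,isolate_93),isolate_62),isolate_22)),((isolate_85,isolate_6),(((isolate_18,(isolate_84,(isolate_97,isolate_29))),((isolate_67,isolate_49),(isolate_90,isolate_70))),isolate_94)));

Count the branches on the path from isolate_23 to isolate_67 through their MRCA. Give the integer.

11

The MRCA of isolate_23 and isolate_67 is the root of the tree.
From isolate_23 up to that node: 5 branches. From isolate_67 up to the same node: 6 branches. Total: 5 + 6 = 11.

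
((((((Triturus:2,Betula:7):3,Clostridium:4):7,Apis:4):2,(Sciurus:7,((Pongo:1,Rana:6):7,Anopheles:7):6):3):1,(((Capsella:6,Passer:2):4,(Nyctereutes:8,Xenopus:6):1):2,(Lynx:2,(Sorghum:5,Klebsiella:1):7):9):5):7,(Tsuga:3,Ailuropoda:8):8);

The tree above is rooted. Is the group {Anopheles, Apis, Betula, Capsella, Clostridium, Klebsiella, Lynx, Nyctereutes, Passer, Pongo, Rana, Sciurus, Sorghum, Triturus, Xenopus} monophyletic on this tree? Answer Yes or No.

Yes

The most recent common ancestor of these taxa subtends (((((Triturus,Betula),Clostridium),Apis),(Sciurus,((Pongo,Rana),Anopheles))),(((Capsella,Passer),(Nyctereutes,Xenopus)),(Lynx,(Sorghum,Klebsiella)))).
That clade has exactly 15 tips — every listed taxon and nothing else — so the group is monophyletic.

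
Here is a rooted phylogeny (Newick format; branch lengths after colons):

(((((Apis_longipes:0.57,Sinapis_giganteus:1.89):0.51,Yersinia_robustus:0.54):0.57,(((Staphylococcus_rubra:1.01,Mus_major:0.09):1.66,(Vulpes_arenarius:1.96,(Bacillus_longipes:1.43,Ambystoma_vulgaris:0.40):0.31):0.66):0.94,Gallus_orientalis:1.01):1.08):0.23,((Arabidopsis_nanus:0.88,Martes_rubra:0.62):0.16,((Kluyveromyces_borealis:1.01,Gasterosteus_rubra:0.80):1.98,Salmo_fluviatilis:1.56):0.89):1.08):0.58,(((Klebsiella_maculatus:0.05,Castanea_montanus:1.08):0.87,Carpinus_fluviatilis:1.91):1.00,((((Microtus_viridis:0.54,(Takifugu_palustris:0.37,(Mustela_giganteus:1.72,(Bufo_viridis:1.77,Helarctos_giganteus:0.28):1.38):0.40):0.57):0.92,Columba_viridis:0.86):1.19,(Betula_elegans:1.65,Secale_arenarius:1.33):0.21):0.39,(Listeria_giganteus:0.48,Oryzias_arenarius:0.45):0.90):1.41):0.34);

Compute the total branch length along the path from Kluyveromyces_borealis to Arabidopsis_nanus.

4.92

The path runs Kluyveromyces_borealis → … → MRCA → … → Arabidopsis_nanus; the MRCA is the node subtending ((Arabidopsis_nanus,Martes_rubra),((Kluyveromyces_borealis,Gasterosteus_rubra),Salmo_fluviatilis)).
Branch lengths along that path: 1.01 + 1.98 + 0.89 + 0.16 + 0.88 = 4.92.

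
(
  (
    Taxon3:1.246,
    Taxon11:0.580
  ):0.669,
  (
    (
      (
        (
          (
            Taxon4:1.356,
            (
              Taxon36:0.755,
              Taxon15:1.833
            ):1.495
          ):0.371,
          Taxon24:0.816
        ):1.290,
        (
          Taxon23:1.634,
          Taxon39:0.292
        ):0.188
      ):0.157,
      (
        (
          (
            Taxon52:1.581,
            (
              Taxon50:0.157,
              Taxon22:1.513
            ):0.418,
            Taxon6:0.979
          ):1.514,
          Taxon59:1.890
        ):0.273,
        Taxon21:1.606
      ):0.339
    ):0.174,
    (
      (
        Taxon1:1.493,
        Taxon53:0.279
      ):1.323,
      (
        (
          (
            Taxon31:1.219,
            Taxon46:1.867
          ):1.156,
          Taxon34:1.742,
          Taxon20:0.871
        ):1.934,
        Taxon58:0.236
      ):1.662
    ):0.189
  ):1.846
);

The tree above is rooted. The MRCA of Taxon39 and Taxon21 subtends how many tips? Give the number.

12

The MRCA of Taxon39 and Taxon21 is the node subtending ((((Taxon4,(Taxon36,Taxon15)),Taxon24),(Taxon23,Taxon39)),(((Taxon52,(Taxon50,Taxon22),Taxon6),Taxon59),Taxon21)).
That clade contains 12 terminal taxa: Taxon15, Taxon21, Taxon22, Taxon23, Taxon24, Taxon36, Taxon39, Taxon4, Taxon50, Taxon52, Taxon59, Taxon6.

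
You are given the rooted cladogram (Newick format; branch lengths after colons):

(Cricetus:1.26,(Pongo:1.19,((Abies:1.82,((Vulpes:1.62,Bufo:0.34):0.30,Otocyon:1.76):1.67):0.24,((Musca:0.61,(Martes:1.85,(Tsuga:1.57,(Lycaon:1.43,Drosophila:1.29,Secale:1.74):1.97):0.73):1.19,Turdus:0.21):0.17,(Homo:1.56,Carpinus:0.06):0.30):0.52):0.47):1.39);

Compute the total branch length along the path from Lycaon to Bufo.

8.56

The path runs Lycaon → … → MRCA → … → Bufo; the MRCA is the node subtending ((Abies,((Vulpes,Bufo),Otocyon)),((Musca,(Martes,(Tsuga,(Lycaon,Drosophila,Secale))),Turdus),(Homo,Carpinus))).
Branch lengths along that path: 1.43 + 1.97 + 0.73 + 1.19 + 0.17 + 0.52 + 0.24 + 1.67 + 0.30 + 0.34 = 8.56.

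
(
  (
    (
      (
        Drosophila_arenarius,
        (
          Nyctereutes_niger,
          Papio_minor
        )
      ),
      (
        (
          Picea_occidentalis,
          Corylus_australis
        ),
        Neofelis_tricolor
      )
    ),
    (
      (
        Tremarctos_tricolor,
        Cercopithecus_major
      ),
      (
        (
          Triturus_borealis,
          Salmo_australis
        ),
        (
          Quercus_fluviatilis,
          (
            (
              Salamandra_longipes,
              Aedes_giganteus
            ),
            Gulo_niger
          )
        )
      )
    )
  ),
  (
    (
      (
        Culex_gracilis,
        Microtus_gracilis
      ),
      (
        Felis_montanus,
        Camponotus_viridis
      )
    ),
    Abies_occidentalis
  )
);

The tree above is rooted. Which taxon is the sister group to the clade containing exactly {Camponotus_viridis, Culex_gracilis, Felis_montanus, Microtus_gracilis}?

Abies_occidentalis

The clade containing exactly {Camponotus_viridis, Culex_gracilis, Felis_montanus, Microtus_gracilis} attaches to the tree at the node subtending (((Culex_gracilis,Microtus_gracilis),(Felis_montanus,Camponotus_viridis)),Abies_occidentalis).
The other lineage descending from that same node — the sister group — is the single tip Abies_occidentalis.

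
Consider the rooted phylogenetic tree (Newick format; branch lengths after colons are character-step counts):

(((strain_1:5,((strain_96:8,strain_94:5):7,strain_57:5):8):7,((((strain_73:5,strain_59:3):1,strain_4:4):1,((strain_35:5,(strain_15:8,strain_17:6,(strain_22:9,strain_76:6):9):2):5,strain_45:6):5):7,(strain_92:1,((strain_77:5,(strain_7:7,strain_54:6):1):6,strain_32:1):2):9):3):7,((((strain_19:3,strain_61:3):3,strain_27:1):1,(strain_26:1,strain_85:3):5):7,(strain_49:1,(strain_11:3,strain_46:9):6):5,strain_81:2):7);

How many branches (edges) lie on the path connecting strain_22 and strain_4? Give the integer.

The MRCA of strain_22 and strain_4 is the node subtending (((strain_73,strain_59),strain_4),((strain_35,(strain_15,strain_17,(strain_22,strain_76))),strain_45)).
From strain_22 up to that node: 5 branches. From strain_4 up to the same node: 2 branches. Total: 5 + 2 = 7.

7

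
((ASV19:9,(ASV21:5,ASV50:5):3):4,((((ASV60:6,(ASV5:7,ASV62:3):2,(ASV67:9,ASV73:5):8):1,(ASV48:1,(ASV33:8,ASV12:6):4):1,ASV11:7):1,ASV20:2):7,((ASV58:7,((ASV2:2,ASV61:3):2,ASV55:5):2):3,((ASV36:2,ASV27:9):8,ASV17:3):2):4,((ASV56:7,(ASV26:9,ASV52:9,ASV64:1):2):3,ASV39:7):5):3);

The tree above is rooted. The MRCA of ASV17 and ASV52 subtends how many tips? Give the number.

The MRCA of ASV17 and ASV52 is the node subtending ((((ASV60,(ASV5,ASV62),(ASV67,ASV73)),(ASV48,(ASV33,ASV12)),ASV11),ASV20),((ASV58,((ASV2,ASV61),ASV55)),((ASV36,ASV27),ASV17)),((ASV56,(ASV26,ASV52,ASV64)),ASV39)).
That clade contains 22 terminal taxa: ASV11, ASV12, ASV17, ASV2, ASV20, ASV26, ASV27, ASV33, ASV36, ASV39, ASV48, ASV5, ASV52, ASV55, ASV56, ASV58, ASV60, ASV61, ASV62, ASV64, ASV67, ASV73.

22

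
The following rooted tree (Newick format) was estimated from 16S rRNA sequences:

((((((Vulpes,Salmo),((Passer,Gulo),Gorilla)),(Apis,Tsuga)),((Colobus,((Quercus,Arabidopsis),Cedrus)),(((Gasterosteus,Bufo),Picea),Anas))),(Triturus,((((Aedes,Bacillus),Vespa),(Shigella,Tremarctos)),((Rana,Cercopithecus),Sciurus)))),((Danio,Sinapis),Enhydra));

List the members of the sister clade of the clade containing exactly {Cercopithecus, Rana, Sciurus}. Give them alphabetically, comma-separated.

The clade containing exactly {Cercopithecus, Rana, Sciurus} attaches to the tree at the node subtending ((((Aedes,Bacillus),Vespa),(Shigella,Tremarctos)),((Rana,Cercopithecus),Sciurus)).
The other lineage descending from that same node — the sister group — is (((Aedes,Bacillus),Vespa),(Shigella,Tremarctos)); its 5 tips in alphabetical order are the answer.

Aedes, Bacillus, Shigella, Tremarctos, Vespa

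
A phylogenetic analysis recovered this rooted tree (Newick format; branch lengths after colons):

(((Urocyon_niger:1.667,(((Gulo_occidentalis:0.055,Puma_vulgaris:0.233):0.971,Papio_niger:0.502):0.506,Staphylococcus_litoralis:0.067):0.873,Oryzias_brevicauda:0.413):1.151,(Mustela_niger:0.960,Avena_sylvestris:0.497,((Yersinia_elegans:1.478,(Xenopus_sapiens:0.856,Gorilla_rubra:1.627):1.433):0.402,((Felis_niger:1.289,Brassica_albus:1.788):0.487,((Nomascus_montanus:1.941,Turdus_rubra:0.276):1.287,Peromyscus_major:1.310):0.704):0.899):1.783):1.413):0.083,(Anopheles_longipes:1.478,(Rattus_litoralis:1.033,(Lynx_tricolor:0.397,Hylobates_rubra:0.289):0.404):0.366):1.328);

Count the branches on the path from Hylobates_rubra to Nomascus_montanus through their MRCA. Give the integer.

The MRCA of Hylobates_rubra and Nomascus_montanus is the root of the tree.
From Hylobates_rubra up to that node: 4 branches. From Nomascus_montanus up to the same node: 7 branches. Total: 4 + 7 = 11.

11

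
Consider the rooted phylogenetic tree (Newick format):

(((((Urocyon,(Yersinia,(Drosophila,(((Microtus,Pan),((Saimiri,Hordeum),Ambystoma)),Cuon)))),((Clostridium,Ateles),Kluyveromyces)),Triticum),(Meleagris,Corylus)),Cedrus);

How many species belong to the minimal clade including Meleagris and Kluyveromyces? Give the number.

The MRCA of Meleagris and Kluyveromyces is the node subtending ((((Urocyon,(Yersinia,(Drosophila,(((Microtus,Pan),((Saimiri,Hordeum),Ambystoma)),Cuon)))),((Clostridium,Ateles),Kluyveromyces)),Triticum),(Meleagris,Corylus)).
That clade contains 15 terminal taxa: Ambystoma, Ateles, Clostridium, Corylus, Cuon, Drosophila, Hordeum, Kluyveromyces, Meleagris, Microtus, Pan, Saimiri, Triticum, Urocyon, Yersinia.

15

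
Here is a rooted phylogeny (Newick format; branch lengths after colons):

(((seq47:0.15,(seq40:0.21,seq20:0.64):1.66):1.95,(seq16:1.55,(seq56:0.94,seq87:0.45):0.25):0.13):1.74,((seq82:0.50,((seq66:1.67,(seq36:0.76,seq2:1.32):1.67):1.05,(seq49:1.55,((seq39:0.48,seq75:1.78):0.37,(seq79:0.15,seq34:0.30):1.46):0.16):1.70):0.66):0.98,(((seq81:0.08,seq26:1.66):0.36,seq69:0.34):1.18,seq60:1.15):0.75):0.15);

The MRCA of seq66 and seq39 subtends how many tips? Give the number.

8

The MRCA of seq66 and seq39 is the node subtending ((seq66,(seq36,seq2)),(seq49,((seq39,seq75),(seq79,seq34)))).
That clade contains 8 terminal taxa: seq2, seq34, seq36, seq39, seq49, seq66, seq75, seq79.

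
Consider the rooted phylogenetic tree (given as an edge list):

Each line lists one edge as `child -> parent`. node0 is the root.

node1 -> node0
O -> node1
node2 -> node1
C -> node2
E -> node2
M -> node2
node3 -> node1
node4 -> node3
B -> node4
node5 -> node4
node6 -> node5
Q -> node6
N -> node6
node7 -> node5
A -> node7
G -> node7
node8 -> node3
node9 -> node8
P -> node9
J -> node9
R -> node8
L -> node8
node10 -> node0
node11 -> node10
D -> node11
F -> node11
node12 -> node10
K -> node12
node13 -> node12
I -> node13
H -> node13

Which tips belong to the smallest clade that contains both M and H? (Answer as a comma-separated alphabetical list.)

Tracing M: it sits inside (C,E,M).
Tracing H: it sits inside (I,H).
The smallest clade enclosing both is the whole tree (their MRCA is the root), so the answer is all 18 tips in alphabetical order.

A, B, C, D, E, F, G, H, I, J, K, L, M, N, O, P, Q, R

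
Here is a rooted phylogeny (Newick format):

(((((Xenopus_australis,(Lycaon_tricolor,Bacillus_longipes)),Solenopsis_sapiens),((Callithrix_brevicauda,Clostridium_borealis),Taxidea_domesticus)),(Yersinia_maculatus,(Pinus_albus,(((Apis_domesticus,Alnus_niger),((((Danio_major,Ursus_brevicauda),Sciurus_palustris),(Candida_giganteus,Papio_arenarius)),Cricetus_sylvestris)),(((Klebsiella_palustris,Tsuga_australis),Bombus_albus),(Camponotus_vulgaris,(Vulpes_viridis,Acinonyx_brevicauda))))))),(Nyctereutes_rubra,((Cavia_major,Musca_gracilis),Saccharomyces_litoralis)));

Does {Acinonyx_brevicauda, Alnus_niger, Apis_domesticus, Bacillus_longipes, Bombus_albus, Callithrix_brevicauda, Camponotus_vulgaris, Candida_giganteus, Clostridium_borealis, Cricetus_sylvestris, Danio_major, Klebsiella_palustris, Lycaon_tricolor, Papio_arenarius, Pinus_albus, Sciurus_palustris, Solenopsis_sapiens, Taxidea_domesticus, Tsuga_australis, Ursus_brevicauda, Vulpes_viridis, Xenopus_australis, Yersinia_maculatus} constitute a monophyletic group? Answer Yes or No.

Yes

The most recent common ancestor of these taxa subtends ((((Xenopus_australis,(Lycaon_tricolor,Bacillus_longipes)),Solenopsis_sapiens),((Callithrix_brevicauda,Clostridium_borealis),Taxidea_domesticus)),(Yersinia_maculatus,(Pinus_albus,(((Apis_domesticus,Alnus_niger),((((Danio_major,Ursus_brevicauda),Sciurus_palustris),(Candida_giganteus,Papio_arenarius)),Cricetus_sylvestris)),(((Klebsiella_palustris,Tsuga_australis),Bombus_albus),(Camponotus_vulgaris,(Vulpes_viridis,Acinonyx_brevicauda))))))).
That clade has exactly 23 tips — every listed taxon and nothing else — so the group is monophyletic.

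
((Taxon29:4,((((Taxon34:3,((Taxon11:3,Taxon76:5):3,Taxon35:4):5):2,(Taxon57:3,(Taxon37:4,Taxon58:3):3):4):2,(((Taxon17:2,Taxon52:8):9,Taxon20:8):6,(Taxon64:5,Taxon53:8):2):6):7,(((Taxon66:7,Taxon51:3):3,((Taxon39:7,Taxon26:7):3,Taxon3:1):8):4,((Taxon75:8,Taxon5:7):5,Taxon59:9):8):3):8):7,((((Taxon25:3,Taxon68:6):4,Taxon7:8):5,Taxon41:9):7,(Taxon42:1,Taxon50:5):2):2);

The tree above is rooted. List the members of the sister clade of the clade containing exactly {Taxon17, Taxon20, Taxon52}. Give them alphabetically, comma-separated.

Taxon53, Taxon64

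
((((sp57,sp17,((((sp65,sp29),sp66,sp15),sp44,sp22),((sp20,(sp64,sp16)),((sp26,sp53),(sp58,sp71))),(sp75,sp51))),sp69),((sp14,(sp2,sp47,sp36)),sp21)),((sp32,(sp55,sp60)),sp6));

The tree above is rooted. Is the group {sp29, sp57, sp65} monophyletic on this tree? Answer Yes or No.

The MRCA of the listed taxa subtends (sp57,sp17,((((sp65,sp29),sp66,sp15),sp44,sp22),((sp20,(sp64,sp16)),((sp26,sp53),(sp58,sp71))),(sp75,sp51))).
That clade also contains sp15, sp16, sp17, sp20, sp22, sp26, sp44, sp51, sp53, sp58, sp64, sp66, sp71, sp75, which are not in the proposed group, so the group is not monophyletic.

No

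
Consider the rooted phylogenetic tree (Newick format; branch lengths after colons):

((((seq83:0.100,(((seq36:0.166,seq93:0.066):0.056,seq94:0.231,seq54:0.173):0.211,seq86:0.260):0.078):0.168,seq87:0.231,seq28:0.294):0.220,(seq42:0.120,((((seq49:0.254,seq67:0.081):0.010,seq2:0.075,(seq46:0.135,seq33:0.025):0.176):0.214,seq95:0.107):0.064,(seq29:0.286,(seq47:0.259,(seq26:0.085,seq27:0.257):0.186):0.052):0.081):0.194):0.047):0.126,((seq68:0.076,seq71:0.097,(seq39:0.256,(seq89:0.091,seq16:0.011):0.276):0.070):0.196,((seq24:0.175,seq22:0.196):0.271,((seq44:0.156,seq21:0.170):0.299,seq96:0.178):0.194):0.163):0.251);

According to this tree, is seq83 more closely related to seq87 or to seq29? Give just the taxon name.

seq87

The MRCA of seq83 and seq87 subtends ((seq83,(((seq36,seq93),seq94,seq54),seq86)),seq87,seq28) (8 taxa).
The MRCA of seq83 and seq29 subtends (((seq83,(((seq36,seq93),seq94,seq54),seq86)),seq87,seq28),(seq42,((((seq49,seq67),seq2,(seq46,seq33)),seq95),(seq29,(seq47,(seq26,seq27)))))) (19 taxa).
The first is nested inside the second, so seq83 shares a more recent common ancestor with seq87.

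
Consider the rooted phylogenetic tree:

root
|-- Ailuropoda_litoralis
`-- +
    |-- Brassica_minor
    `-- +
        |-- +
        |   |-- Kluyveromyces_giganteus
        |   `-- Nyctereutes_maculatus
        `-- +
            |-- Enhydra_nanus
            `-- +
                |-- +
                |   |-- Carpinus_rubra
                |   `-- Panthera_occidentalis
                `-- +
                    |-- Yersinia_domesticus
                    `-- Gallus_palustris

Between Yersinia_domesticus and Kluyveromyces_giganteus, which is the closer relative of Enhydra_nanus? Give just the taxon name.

The MRCA of Enhydra_nanus and Yersinia_domesticus subtends (Enhydra_nanus,((Carpinus_rubra,Panthera_occidentalis),(Yersinia_domesticus,Gallus_palustris))) (5 taxa).
The MRCA of Enhydra_nanus and Kluyveromyces_giganteus subtends ((Kluyveromyces_giganteus,Nyctereutes_maculatus),(Enhydra_nanus,((Carpinus_rubra,Panthera_occidentalis),(Yersinia_domesticus,Gallus_palustris)))) (7 taxa).
The first is nested inside the second, so Enhydra_nanus shares a more recent common ancestor with Yersinia_domesticus.

Yersinia_domesticus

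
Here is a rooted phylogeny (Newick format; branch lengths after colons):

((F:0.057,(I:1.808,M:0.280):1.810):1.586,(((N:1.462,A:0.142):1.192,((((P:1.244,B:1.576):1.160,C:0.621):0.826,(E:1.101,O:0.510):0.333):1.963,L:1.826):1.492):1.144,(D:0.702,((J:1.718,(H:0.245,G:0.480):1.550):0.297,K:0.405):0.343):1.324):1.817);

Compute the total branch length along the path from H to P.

11.588

The path runs H → … → MRCA → … → P; the MRCA is the node subtending (((N,A),((((P,B),C),(E,O)),L)),(D,((J,(H,G)),K))).
Branch lengths along that path: 0.245 + 1.550 + 0.297 + 0.343 + 1.324 + 1.144 + 1.492 + 1.963 + 0.826 + 1.160 + 1.244 = 11.588.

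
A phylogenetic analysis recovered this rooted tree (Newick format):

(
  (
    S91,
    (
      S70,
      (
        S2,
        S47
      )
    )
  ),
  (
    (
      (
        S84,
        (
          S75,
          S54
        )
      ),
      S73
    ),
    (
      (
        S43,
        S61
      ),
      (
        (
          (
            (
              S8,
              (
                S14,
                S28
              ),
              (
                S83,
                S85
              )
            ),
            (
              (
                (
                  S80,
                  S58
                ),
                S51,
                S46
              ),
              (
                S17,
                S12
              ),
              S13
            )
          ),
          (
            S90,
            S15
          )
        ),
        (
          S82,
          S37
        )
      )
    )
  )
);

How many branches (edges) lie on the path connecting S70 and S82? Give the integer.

8

The MRCA of S70 and S82 is the root of the tree.
From S70 up to that node: 3 branches. From S82 up to the same node: 5 branches. Total: 3 + 5 = 8.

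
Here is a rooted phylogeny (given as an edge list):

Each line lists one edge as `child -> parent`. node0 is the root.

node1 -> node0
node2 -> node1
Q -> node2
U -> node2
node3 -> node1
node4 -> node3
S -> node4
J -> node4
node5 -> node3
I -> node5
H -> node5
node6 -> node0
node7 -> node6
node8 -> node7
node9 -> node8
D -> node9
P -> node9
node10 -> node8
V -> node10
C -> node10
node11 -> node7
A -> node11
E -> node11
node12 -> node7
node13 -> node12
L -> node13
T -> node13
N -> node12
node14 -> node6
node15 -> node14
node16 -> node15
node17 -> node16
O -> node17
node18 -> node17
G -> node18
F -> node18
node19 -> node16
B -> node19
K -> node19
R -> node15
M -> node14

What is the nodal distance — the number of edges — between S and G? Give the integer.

11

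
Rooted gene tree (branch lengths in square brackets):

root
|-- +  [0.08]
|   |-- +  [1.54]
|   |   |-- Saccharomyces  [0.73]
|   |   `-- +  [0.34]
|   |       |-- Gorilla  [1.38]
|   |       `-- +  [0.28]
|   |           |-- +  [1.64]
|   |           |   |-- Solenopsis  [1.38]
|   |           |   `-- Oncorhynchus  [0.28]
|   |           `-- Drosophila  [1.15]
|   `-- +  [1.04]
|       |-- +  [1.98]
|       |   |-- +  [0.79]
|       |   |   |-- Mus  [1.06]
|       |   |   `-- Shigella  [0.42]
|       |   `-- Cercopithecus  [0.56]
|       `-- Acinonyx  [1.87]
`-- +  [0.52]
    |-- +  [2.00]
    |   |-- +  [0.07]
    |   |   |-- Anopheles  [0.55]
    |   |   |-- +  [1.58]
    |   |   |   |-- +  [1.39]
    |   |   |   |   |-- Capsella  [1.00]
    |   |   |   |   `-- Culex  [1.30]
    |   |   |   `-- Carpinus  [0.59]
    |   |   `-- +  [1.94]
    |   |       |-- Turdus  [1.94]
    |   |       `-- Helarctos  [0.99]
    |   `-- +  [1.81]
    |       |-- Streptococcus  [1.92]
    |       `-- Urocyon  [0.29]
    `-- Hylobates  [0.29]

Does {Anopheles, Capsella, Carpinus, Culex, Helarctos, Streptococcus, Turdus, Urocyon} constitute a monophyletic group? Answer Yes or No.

Yes

The most recent common ancestor of these taxa subtends ((Anopheles,((Capsella,Culex),Carpinus),(Turdus,Helarctos)),(Streptococcus,Urocyon)).
That clade has exactly 8 tips — every listed taxon and nothing else — so the group is monophyletic.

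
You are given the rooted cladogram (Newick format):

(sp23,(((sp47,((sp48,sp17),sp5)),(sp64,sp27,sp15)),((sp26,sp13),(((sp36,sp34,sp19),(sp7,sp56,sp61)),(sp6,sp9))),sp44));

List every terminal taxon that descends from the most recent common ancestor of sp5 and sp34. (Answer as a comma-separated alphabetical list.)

Tracing sp5: it sits inside ((sp48,sp17),sp5).
Tracing sp34: it sits inside (sp36,sp34,sp19).
The smallest clade enclosing both is (((sp47,((sp48,sp17),sp5)),(sp64,sp27,sp15)),((sp26,sp13),(((sp36,sp34,sp19),(sp7,sp56,sp61)),(sp6,sp9))),sp44); the answer is its 18 terminal taxa in alphabetical order.

sp13, sp15, sp17, sp19, sp26, sp27, sp34, sp36, sp44, sp47, sp48, sp5, sp56, sp6, sp61, sp64, sp7, sp9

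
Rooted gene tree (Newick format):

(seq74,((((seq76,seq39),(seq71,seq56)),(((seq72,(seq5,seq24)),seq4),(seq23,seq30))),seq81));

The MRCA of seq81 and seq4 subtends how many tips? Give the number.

11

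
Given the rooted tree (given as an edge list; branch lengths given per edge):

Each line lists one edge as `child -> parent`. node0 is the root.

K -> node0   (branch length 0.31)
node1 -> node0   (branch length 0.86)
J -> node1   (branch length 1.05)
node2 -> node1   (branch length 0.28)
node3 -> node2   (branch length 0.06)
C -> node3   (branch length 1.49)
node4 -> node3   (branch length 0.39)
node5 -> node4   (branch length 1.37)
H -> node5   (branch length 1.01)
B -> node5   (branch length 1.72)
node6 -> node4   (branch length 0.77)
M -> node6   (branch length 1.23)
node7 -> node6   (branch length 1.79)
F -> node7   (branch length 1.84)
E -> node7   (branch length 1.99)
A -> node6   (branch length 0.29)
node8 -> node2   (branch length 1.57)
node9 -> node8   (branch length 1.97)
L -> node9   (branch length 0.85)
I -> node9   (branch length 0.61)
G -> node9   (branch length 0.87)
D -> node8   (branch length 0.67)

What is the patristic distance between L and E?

9.39

The path runs L → … → MRCA → … → E; the MRCA is the node subtending ((C,((H,B),(M,(F,E),A))),((L,I,G),D)).
Branch lengths along that path: 0.85 + 1.97 + 1.57 + 0.06 + 0.39 + 0.77 + 1.79 + 1.99 = 9.39.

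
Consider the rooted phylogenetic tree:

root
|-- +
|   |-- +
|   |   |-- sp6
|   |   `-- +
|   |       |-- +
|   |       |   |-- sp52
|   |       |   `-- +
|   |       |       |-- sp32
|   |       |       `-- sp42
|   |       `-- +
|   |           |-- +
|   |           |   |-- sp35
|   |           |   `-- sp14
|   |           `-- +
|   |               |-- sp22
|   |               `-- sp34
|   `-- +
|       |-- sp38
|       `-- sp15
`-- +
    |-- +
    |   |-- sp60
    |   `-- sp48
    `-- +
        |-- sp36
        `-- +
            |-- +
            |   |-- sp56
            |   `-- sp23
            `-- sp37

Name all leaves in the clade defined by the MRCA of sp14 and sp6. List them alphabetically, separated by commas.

Tracing sp14: it sits inside (sp35,sp14).
Tracing sp6: it sits inside (sp6,((sp52,(sp32,sp42)),((sp35,sp14),(sp22,sp34)))).
The smallest clade enclosing both is (sp6,((sp52,(sp32,sp42)),((sp35,sp14),(sp22,sp34)))); the answer is its 8 terminal taxa in alphabetical order.

sp14, sp22, sp32, sp34, sp35, sp42, sp52, sp6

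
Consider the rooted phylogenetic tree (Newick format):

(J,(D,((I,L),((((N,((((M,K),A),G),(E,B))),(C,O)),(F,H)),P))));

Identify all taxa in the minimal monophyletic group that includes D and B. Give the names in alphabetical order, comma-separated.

A, B, C, D, E, F, G, H, I, K, L, M, N, O, P

Tracing D: it sits inside (D,((I,L),((((N,((((M,K),A),G),(E,B))),(C,O)),(F,H)),P))).
Tracing B: it sits inside (E,B).
The smallest clade enclosing both is (D,((I,L),((((N,((((M,K),A),G),(E,B))),(C,O)),(F,H)),P))); the answer is its 15 terminal taxa in alphabetical order.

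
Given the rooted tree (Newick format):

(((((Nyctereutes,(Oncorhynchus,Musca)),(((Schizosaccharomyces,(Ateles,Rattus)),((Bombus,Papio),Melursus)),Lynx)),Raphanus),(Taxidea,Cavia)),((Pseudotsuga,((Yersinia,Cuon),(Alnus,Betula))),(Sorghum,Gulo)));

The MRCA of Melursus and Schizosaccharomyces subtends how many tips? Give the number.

The MRCA of Melursus and Schizosaccharomyces is the node subtending ((Schizosaccharomyces,(Ateles,Rattus)),((Bombus,Papio),Melursus)).
That clade contains 6 terminal taxa: Ateles, Bombus, Melursus, Papio, Rattus, Schizosaccharomyces.

6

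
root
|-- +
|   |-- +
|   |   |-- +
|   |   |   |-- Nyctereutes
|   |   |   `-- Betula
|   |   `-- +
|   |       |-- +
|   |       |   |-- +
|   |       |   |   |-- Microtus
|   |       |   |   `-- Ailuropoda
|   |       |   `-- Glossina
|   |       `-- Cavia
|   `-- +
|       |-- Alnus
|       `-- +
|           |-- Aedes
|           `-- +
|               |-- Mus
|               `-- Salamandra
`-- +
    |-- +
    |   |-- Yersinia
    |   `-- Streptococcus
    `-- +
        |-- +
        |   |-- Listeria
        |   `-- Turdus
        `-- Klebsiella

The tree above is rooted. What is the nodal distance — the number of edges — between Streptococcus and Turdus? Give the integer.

5

The MRCA of Streptococcus and Turdus is the node subtending ((Yersinia,Streptococcus),((Listeria,Turdus),Klebsiella)).
From Streptococcus up to that node: 2 branches. From Turdus up to the same node: 3 branches. Total: 2 + 3 = 5.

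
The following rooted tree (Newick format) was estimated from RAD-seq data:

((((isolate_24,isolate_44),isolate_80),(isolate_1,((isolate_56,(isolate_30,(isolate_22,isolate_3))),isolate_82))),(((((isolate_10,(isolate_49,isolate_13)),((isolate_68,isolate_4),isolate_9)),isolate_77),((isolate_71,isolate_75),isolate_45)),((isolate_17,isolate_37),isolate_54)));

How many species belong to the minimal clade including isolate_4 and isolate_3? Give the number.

22

The MRCA of isolate_4 and isolate_3 is the root, so the clade is the entire tree.
That clade contains 22 terminal taxa: isolate_1, isolate_10, isolate_13, isolate_17, isolate_22, isolate_24, isolate_3, isolate_30, isolate_37, isolate_4, isolate_44, isolate_45, isolate_49, isolate_54, isolate_56, isolate_68, isolate_71, isolate_75, isolate_77, isolate_80, isolate_82, isolate_9.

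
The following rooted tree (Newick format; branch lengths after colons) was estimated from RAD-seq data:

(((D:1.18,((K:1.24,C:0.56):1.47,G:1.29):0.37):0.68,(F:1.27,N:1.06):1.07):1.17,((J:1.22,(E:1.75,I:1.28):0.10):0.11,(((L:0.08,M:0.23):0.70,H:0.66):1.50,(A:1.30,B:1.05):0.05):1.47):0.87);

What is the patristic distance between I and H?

The path runs I → … → MRCA → … → H; the MRCA is the node subtending ((J,(E,I)),(((L,M),H),(A,B))).
Branch lengths along that path: 1.28 + 0.10 + 0.11 + 1.47 + 1.50 + 0.66 = 5.12.

5.12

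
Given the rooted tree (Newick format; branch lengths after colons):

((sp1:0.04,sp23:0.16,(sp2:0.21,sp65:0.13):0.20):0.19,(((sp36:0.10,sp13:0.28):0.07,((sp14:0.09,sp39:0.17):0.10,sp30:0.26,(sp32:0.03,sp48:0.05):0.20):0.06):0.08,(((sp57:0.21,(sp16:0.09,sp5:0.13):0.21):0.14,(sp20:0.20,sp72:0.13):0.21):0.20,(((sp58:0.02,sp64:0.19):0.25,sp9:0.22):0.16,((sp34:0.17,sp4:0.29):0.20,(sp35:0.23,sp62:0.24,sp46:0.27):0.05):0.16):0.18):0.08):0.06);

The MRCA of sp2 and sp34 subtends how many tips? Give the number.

24

The MRCA of sp2 and sp34 is the root, so the clade is the entire tree.
That clade contains 24 terminal taxa: sp1, sp13, sp14, sp16, sp2, sp20, sp23, sp30, sp32, sp34, sp35, sp36, sp39, sp4, sp46, sp48, sp5, sp57, sp58, sp62, sp64, sp65, sp72, sp9.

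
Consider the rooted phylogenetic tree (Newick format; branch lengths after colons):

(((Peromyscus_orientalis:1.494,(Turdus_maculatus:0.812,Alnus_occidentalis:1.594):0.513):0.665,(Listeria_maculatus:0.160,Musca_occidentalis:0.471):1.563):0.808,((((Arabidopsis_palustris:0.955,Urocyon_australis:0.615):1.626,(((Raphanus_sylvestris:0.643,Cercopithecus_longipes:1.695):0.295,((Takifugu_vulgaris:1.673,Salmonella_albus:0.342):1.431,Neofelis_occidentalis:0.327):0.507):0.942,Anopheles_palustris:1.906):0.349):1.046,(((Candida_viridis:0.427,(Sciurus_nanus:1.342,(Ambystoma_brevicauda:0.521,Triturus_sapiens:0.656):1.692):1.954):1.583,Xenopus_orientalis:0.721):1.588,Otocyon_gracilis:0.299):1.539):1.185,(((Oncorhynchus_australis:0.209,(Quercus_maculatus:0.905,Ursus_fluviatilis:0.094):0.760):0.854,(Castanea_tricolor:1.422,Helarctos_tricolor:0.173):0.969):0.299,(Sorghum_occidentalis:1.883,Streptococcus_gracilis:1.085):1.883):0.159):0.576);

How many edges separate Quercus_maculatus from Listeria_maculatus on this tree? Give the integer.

The MRCA of Quercus_maculatus and Listeria_maculatus is the root of the tree.
From Quercus_maculatus up to that node: 6 branches. From Listeria_maculatus up to the same node: 3 branches. Total: 6 + 3 = 9.

9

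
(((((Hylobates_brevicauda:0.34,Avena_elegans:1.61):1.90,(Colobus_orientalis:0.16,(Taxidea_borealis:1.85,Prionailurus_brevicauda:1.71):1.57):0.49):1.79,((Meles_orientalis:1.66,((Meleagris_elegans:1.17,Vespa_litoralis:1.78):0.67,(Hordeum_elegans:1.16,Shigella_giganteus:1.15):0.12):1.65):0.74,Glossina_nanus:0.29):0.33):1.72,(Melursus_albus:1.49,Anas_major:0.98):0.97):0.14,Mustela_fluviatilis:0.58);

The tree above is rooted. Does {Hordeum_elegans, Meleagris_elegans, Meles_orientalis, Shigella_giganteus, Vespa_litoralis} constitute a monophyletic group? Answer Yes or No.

The most recent common ancestor of these taxa subtends (Meles_orientalis,((Meleagris_elegans,Vespa_litoralis),(Hordeum_elegans,Shigella_giganteus))).
That clade has exactly 5 tips — every listed taxon and nothing else — so the group is monophyletic.

Yes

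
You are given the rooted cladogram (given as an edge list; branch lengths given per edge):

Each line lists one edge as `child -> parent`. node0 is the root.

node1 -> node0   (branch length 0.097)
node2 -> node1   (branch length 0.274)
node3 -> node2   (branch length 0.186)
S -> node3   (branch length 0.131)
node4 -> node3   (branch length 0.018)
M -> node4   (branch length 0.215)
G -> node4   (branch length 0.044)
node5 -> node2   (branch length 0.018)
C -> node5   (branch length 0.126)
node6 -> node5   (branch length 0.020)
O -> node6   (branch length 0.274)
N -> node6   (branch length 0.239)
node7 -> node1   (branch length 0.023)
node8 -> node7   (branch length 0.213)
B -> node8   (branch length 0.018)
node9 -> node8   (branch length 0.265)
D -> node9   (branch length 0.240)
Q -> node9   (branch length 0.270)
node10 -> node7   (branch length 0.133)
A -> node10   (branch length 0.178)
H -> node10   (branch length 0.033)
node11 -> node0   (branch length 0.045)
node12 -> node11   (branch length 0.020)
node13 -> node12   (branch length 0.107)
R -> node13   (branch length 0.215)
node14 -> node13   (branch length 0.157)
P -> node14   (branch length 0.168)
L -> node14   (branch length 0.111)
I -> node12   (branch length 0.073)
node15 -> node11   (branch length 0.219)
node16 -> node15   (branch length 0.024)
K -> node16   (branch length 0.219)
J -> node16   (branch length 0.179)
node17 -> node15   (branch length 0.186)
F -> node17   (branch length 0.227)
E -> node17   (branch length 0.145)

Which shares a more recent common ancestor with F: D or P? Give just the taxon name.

The MRCA of F and P subtends (((R,(P,L)),I),((K,J),(F,E))) (8 taxa).
The MRCA of F and D is the root, subtending the entire tree (19 taxa).
The first is nested inside the second, so F shares a more recent common ancestor with P.

P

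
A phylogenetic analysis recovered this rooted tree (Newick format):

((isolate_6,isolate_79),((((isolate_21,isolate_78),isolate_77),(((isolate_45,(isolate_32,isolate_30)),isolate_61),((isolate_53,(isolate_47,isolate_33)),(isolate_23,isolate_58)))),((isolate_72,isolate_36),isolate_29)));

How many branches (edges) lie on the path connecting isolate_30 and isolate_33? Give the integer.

The MRCA of isolate_30 and isolate_33 is the node subtending (((isolate_45,(isolate_32,isolate_30)),isolate_61),((isolate_53,(isolate_47,isolate_33)),(isolate_23,isolate_58))).
From isolate_30 up to that node: 4 branches. From isolate_33 up to the same node: 4 branches. Total: 4 + 4 = 8.

8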